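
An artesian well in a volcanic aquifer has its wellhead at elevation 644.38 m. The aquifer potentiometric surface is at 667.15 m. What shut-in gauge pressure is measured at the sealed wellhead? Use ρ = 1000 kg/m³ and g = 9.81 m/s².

P ≈ 223 kPa

Head above the cap: Δh = 667.15 − 644.38 = 22.77 m.
P = ρgΔh = 1000 × 9.81 × 22.77 = 223374 Pa ≈ 223 kPa.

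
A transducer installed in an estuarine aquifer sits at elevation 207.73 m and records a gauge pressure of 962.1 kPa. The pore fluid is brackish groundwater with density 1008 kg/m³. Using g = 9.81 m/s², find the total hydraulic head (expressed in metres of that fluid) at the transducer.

ψ = P/(ρg) = 962.1×1000 / (1008 × 9.81) = 97.30 m.
h = z + ψ = 207.73 + 97.30 = 305.03 m.

h ≈ 305.03 m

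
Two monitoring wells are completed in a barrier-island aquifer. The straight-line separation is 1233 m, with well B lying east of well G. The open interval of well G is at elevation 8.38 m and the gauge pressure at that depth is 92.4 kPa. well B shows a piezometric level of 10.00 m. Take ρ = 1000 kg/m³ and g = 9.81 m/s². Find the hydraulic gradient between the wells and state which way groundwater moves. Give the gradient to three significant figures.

i ≈ 0.00633; groundwater flows toward the east

Pressure head at well G: ψ = P/(ρg) = 92.4×1000 / (1000 × 9.81) = 9.42 m.
Total head at well G: h = z + ψ = 8.38 + 9.42 = 17.80 m.
Total head at well B: h = 10.00 m (water level in the piezometer is the total head).
Head difference: h(well G) − h(well B) = 17.80 − 10.00 = 7.80 m.
Hydraulic gradient: i = |Δh| / L = 7.80 / 1233 = 0.00633.
Flow is from higher to lower head: from well G toward well B, i.e. toward the east.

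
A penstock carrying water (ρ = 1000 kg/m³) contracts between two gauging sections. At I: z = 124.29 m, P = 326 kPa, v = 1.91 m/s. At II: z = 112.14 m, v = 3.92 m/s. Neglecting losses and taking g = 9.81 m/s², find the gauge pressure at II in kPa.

Pressure head at I: ψ₁ = P₁/(ρg) = 326×1000 / (1000 × 9.81) = 33.23 m.
Velocity heads: v₁²/2g = 1.91²/19.62 = 0.186 m; v₂²/2g = 3.92²/19.62 = 0.783 m.
Total head H = z₁ + ψ₁ + v₁²/2g = 124.29 + 33.23 + 0.186 = 157.71 m.
ψ₂ = H − z₂ − v₂²/2g = 157.71 − 112.14 − 0.783 = 44.79 m.
P₂ = ρgψ₂ = 1000 × 9.81 × 44.79 ≈ 439 kPa.

P₂ ≈ 439 kPa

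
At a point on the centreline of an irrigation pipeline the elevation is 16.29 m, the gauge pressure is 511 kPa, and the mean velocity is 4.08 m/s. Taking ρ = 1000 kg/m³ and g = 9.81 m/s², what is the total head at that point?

Pressure head ψ = P/(ρg) = 511×1000 / (1000 × 9.81) = 52.09 m.
Velocity head = v²/(2g) = 4.08² / (2 × 9.81) = 0.848 m.
h = z + ψ + v²/(2g) = 16.29 + 52.09 + 0.848 = 69.23 m.

h ≈ 69.23 m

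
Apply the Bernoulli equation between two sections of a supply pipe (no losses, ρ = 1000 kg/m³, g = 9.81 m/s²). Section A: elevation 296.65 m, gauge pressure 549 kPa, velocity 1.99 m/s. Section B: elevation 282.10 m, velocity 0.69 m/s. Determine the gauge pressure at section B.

P₂ ≈ 693 kPa

Pressure head at A: ψ₁ = P₁/(ρg) = 549×1000 / (1000 × 9.81) = 55.96 m.
Velocity heads: v₁²/2g = 1.99²/19.62 = 0.202 m; v₂²/2g = 0.69²/19.62 = 0.024 m.
Total head H = z₁ + ψ₁ + v₁²/2g = 296.65 + 55.96 + 0.202 = 352.81 m.
ψ₂ = H − z₂ − v₂²/2g = 352.81 − 282.10 − 0.024 = 70.69 m.
P₂ = ρgψ₂ = 1000 × 9.81 × 70.69 ≈ 693 kPa.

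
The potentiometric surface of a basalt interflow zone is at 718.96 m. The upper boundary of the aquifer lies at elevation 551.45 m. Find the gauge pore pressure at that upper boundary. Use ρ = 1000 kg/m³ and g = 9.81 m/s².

Pressure head at the aquifer top: ψ = h − z = 718.96 − 551.45 = 167.51 m.
P = ρgψ = 1000 × 9.81 × 167.51 = 1643273 Pa ≈ 1640 kPa.

P ≈ 1640 kPa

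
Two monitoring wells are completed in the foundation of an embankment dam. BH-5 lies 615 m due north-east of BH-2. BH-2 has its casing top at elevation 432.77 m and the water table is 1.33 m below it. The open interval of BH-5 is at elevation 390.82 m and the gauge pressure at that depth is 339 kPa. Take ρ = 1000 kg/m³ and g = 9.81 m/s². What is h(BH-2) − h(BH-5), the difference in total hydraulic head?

Total head at BH-2: h = 432.77 − 1.33 = 431.44 m.
Pressure head at BH-5: ψ = P/(ρg) = 339×1000 / (1000 × 9.81) = 34.56 m.
Total head at BH-5: h = z + ψ = 390.82 + 34.56 = 425.38 m.
Head difference: h(BH-2) − h(BH-5) = 431.44 − 425.38 = 6.06 m.

Δh ≈ 6.06 m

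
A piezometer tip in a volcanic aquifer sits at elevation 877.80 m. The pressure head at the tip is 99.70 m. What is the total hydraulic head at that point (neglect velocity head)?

h ≈ 977.50 m

h = z + ψ = 877.80 + 99.70 = 977.50 m.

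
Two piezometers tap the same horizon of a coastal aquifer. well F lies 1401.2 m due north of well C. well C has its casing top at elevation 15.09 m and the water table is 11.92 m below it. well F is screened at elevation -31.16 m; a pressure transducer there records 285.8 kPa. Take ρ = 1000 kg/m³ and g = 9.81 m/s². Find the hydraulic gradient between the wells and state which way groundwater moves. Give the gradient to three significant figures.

Total head at well C: h = 15.09 − 11.92 = 3.17 m.
Pressure head at well F: ψ = P/(ρg) = 285.8×1000 / (1000 × 9.81) = 29.13 m.
Total head at well F: h = z + ψ = -31.16 + 29.13 = -2.03 m.
Head difference: h(well C) − h(well F) = 3.17 − (-2.03) = 5.20 m.
Hydraulic gradient: i = |Δh| / L = 5.20 / 1401.2 = 0.00371.
Flow is from higher to lower head: from well C toward well F, i.e. toward the north.

i ≈ 0.00371; groundwater flows toward the north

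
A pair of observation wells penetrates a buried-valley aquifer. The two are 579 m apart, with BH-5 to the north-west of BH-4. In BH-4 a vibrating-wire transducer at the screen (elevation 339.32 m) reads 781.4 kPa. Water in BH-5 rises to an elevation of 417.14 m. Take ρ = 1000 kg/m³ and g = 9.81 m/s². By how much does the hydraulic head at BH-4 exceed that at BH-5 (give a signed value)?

Pressure head at BH-4: ψ = P/(ρg) = 781.4×1000 / (1000 × 9.81) = 79.65 m.
Total head at BH-4: h = z + ψ = 339.32 + 79.65 = 418.97 m.
Total head at BH-5: h = 417.14 m (water level in the piezometer is the total head).
Head difference: h(BH-4) − h(BH-5) = 418.97 − 417.14 = 1.83 m.

Δh ≈ 1.83 m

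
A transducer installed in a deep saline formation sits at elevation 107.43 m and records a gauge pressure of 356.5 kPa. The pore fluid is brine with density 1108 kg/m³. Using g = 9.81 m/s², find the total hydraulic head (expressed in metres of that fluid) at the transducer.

h ≈ 140.23 m

ψ = P/(ρg) = 356.5×1000 / (1108 × 9.81) = 32.80 m.
h = z + ψ = 107.43 + 32.80 = 140.23 m.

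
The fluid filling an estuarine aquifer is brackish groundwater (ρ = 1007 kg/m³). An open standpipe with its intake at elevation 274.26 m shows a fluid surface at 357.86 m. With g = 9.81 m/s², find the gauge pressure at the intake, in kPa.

P ≈ 826 kPa

Pressure head ψ = h − z = 357.86 − 274.26 = 83.60 m.
P = ρgψ = 1007 × 9.81 × 83.60 = 825857 Pa ≈ 826 kPa.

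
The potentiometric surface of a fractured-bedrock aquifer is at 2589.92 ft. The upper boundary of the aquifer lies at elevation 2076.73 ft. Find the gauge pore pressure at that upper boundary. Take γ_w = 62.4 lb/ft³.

P ≈ 222 psi

Pressure head at the aquifer top: ψ = h − z = 2589.92 − 2076.73 = 513.19 ft.
P = γψ/144 = 62.4 × 513.19 / 144 = 222 psi.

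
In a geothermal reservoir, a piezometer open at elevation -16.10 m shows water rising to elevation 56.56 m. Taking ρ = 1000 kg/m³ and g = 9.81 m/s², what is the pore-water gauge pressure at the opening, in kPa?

P ≈ 713 kPa

Pressure head ψ = h − z = 56.56 − (-16.10) = 72.66 m.
P = ρgψ = 1000 × 9.81 × 72.66 = 712795 Pa ≈ 713 kPa.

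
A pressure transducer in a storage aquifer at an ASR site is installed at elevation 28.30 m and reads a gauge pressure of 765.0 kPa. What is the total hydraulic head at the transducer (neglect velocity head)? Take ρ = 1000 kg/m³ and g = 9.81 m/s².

h ≈ 106.28 m

ψ = P/(ρg) = 765.0×1000 / (1000 × 9.81) = 77.98 m.
h = z + ψ = 28.30 + 77.98 = 106.28 m.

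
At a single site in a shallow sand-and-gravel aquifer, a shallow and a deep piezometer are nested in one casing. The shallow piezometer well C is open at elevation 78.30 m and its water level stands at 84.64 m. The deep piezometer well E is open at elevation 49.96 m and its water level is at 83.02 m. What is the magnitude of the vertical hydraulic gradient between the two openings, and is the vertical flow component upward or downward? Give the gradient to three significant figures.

Total head at well C: h = 84.64 m (water level in the standpipe).
Total head at well E: h = 83.02 m.
Δh = h(well C) − h(well E) = 84.64 − 83.02 = 1.62 m.
Vertical separation Δz = 78.30 − 49.96 = 28.34 m.
|i_v| = |Δh| / Δz = 1.62 / 28.34 = 0.0572.
Head is higher in the shallow piezometer, so vertical flow is downward (recharge condition).

|i_v| ≈ 0.0572; vertical flow is downward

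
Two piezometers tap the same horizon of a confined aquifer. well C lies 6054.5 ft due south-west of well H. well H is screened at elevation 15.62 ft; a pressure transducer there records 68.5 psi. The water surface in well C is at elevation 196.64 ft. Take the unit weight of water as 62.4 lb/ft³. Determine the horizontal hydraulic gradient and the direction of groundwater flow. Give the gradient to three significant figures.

i ≈ 0.00379; groundwater flows toward the north-east

Pressure head at well H: ψ = 144·P/γ = 144 × 68.5 / 62.4 = 158.08 ft.
Total head at well H: h = z + ψ = 15.62 + 158.08 = 173.70 ft.
Total head at well C: h = 196.64 ft (water level in the piezometer is the total head).
Head difference: h(well H) − h(well C) = 173.70 − 196.64 = -22.94 ft.
Hydraulic gradient: i = |Δh| / L = 22.94 / 6054.5 = 0.00379.
Flow is from higher to lower head: from well C toward well H, i.e. toward the north-east.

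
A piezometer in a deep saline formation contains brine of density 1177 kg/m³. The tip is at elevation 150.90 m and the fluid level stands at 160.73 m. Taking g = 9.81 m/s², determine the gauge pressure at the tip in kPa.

P ≈ 114 kPa

Pressure head ψ = h − z = 160.73 − 150.90 = 9.83 m.
P = ρgψ = 1177 × 9.81 × 9.83 = 113501 Pa ≈ 114 kPa.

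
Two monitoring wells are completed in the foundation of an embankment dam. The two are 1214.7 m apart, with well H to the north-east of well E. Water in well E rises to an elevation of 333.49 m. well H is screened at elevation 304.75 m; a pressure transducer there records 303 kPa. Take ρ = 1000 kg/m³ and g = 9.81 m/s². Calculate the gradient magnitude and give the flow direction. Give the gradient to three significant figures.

Total head at well E: h = 333.49 m (water level in the piezometer is the total head).
Pressure head at well H: ψ = P/(ρg) = 303×1000 / (1000 × 9.81) = 30.89 m.
Total head at well H: h = z + ψ = 304.75 + 30.89 = 335.64 m.
Head difference: h(well E) − h(well H) = 333.49 − 335.64 = -2.15 m.
Hydraulic gradient: i = |Δh| / L = 2.15 / 1214.7 = 0.00177.
Flow is from higher to lower head: from well H toward well E, i.e. toward the south-west.

i ≈ 0.00177; groundwater flows toward the south-west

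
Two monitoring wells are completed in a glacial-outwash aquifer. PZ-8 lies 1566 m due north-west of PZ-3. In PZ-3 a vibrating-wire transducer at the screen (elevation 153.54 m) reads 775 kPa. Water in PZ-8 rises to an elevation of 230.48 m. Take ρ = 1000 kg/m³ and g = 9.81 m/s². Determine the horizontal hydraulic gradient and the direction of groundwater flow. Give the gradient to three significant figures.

i ≈ 0.00132; groundwater flows toward the north-west

Pressure head at PZ-3: ψ = P/(ρg) = 775×1000 / (1000 × 9.81) = 79.00 m.
Total head at PZ-3: h = z + ψ = 153.54 + 79.00 = 232.54 m.
Total head at PZ-8: h = 230.48 m (water level in the piezometer is the total head).
Head difference: h(PZ-3) − h(PZ-8) = 232.54 − 230.48 = 2.06 m.
Hydraulic gradient: i = |Δh| / L = 2.06 / 1566 = 0.00132.
Flow is from higher to lower head: from PZ-3 toward PZ-8, i.e. toward the north-west.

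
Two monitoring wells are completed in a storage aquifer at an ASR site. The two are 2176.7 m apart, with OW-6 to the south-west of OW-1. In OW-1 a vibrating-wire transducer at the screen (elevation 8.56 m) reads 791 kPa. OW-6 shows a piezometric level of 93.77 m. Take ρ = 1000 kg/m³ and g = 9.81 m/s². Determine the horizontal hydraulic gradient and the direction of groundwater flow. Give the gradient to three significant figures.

Pressure head at OW-1: ψ = P/(ρg) = 791×1000 / (1000 × 9.81) = 80.63 m.
Total head at OW-1: h = z + ψ = 8.56 + 80.63 = 89.19 m.
Total head at OW-6: h = 93.77 m (water level in the piezometer is the total head).
Head difference: h(OW-1) − h(OW-6) = 89.19 − 93.77 = -4.58 m.
Hydraulic gradient: i = |Δh| / L = 4.58 / 2176.7 = 0.00210.
Flow is from higher to lower head: from OW-6 toward OW-1, i.e. toward the north-east.

i ≈ 0.00210; groundwater flows toward the north-east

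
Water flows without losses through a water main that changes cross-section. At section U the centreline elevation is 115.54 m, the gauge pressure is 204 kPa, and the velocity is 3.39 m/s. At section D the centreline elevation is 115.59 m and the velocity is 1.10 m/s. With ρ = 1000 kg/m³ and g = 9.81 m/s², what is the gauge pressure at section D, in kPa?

Pressure head at U: ψ₁ = P₁/(ρg) = 204×1000 / (1000 × 9.81) = 20.80 m.
Velocity heads: v₁²/2g = 3.39²/19.62 = 0.586 m; v₂²/2g = 1.10²/19.62 = 0.062 m.
Total head H = z₁ + ψ₁ + v₁²/2g = 115.54 + 20.80 + 0.586 = 136.93 m.
ψ₂ = H − z₂ − v₂²/2g = 136.93 − 115.59 − 0.062 = 21.28 m.
P₂ = ρgψ₂ = 1000 × 9.81 × 21.28 ≈ 209 kPa.

P₂ ≈ 209 kPa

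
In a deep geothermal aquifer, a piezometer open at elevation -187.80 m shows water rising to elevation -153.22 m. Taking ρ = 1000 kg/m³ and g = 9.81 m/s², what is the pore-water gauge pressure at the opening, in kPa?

P ≈ 339 kPa

Pressure head ψ = h − z = -153.22 − (-187.80) = 34.58 m.
P = ρgψ = 1000 × 9.81 × 34.58 = 339230 Pa ≈ 339 kPa.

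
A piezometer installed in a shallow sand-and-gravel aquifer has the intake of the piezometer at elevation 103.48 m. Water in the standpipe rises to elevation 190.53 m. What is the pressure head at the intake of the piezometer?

Total head h = 190.53 m (the water-surface elevation in the piezometer).
Pressure head ψ = h − z = 190.53 − 103.48 = 87.05 m.

ψ ≈ 87.05 m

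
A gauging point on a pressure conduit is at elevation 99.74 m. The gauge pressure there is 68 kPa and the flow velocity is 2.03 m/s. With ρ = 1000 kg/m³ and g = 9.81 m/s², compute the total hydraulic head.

Pressure head ψ = P/(ρg) = 68×1000 / (1000 × 9.81) = 6.93 m.
Velocity head = v²/(2g) = 2.03² / (2 × 9.81) = 0.210 m.
h = z + ψ + v²/(2g) = 99.74 + 6.93 + 0.210 = 106.88 m.

h ≈ 106.88 m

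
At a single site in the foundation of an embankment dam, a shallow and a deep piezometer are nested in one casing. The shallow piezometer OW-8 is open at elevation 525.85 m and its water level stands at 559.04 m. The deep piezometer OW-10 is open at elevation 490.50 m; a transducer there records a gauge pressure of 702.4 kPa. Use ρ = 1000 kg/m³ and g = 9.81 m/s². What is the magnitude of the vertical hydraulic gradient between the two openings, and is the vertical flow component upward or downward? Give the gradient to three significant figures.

Total head at OW-8: h = 559.04 m (water level in the standpipe).
Pressure head at OW-10: ψ = P/(ρg) = 702.4×1000 / (1000 × 9.81) = 71.60 m.
Total head at OW-10: h = z + ψ = 490.50 + 71.60 = 562.10 m.
Δh = h(OW-8) − h(OW-10) = 559.04 − 562.10 = -3.06 m.
Vertical separation Δz = 525.85 − 490.50 = 35.35 m.
|i_v| = |Δh| / Δz = 3.06 / 35.35 = 0.0866.
Head is higher in the deep piezometer, so vertical flow is upward (discharge condition).

|i_v| ≈ 0.0866; vertical flow is upward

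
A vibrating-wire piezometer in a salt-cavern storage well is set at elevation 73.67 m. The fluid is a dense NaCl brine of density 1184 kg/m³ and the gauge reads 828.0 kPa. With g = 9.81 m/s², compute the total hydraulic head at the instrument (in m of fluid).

ψ = P/(ρg) = 828.0×1000 / (1184 × 9.81) = 71.29 m.
h = z + ψ = 73.67 + 71.29 = 144.96 m.

h ≈ 144.96 m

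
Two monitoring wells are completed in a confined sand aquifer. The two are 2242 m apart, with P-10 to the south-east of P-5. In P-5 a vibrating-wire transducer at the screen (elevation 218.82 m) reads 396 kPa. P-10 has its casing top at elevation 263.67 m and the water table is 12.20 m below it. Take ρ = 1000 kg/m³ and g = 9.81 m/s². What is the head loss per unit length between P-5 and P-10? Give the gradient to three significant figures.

Pressure head at P-5: ψ = P/(ρg) = 396×1000 / (1000 × 9.81) = 40.37 m.
Total head at P-5: h = z + ψ = 218.82 + 40.37 = 259.19 m.
Total head at P-10: h = 263.67 − 12.20 = 251.47 m.
Head difference: h(P-5) − h(P-10) = 259.19 − 251.47 = 7.72 m.
Hydraulic gradient: i = |Δh| / L = 7.72 / 2242 = 0.00344.

i ≈ 0.00344 m/m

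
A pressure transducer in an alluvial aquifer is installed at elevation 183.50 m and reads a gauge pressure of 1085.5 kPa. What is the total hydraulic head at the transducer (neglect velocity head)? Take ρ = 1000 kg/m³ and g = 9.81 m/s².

h ≈ 294.15 m

ψ = P/(ρg) = 1085.5×1000 / (1000 × 9.81) = 110.65 m.
h = z + ψ = 183.50 + 110.65 = 294.15 m.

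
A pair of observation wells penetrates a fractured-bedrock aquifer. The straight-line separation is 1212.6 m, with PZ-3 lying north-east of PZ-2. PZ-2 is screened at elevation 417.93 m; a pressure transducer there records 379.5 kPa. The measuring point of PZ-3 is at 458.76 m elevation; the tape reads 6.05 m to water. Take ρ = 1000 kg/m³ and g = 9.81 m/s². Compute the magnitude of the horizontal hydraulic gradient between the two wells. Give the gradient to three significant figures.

i ≈ 0.00322

Pressure head at PZ-2: ψ = P/(ρg) = 379.5×1000 / (1000 × 9.81) = 38.69 m.
Total head at PZ-2: h = z + ψ = 417.93 + 38.69 = 456.62 m.
Total head at PZ-3: h = 458.76 − 6.05 = 452.71 m.
Head difference: h(PZ-2) − h(PZ-3) = 456.62 − 452.71 = 3.91 m.
Hydraulic gradient: i = |Δh| / L = 3.91 / 1212.6 = 0.00322.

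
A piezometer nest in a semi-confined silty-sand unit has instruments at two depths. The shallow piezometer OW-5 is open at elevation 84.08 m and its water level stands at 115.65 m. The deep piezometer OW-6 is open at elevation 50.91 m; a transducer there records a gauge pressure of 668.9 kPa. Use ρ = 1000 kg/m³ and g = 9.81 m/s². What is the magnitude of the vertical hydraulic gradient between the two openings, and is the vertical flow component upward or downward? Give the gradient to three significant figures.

|i_v| ≈ 0.104; vertical flow is upward

Total head at OW-5: h = 115.65 m (water level in the standpipe).
Pressure head at OW-6: ψ = P/(ρg) = 668.9×1000 / (1000 × 9.81) = 68.19 m.
Total head at OW-6: h = z + ψ = 50.91 + 68.19 = 119.10 m.
Δh = h(OW-5) − h(OW-6) = 115.65 − 119.10 = -3.45 m.
Vertical separation Δz = 84.08 − 50.91 = 33.17 m.
|i_v| = |Δh| / Δz = 3.45 / 33.17 = 0.104.
Head is higher in the deep piezometer, so vertical flow is upward (discharge condition).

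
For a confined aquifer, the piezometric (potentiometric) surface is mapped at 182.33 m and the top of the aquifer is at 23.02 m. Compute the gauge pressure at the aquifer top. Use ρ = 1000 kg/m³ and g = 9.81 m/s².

P ≈ 1560 kPa

Pressure head at the aquifer top: ψ = h − z = 182.33 − 23.02 = 159.31 m.
P = ρgψ = 1000 × 9.81 × 159.31 = 1562831 Pa ≈ 1560 kPa.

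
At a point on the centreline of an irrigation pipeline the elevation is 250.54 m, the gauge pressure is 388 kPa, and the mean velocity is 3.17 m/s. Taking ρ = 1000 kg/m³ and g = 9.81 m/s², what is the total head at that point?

Pressure head ψ = P/(ρg) = 388×1000 / (1000 × 9.81) = 39.55 m.
Velocity head = v²/(2g) = 3.17² / (2 × 9.81) = 0.512 m.
h = z + ψ + v²/(2g) = 250.54 + 39.55 + 0.512 = 290.60 m.

h ≈ 290.60 m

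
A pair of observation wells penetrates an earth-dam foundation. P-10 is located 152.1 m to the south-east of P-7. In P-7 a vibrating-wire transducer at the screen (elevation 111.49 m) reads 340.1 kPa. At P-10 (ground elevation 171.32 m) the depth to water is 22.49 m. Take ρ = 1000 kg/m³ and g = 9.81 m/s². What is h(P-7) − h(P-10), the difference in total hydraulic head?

Δh ≈ -2.67 m

Pressure head at P-7: ψ = P/(ρg) = 340.1×1000 / (1000 × 9.81) = 34.67 m.
Total head at P-7: h = z + ψ = 111.49 + 34.67 = 146.16 m.
Total head at P-10: h = 171.32 − 22.49 = 148.83 m.
Head difference: h(P-7) − h(P-10) = 146.16 − 148.83 = -2.67 m.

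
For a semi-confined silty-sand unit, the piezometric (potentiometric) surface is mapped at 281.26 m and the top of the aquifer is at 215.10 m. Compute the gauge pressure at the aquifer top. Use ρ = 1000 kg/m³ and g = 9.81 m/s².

P ≈ 649 kPa

Pressure head at the aquifer top: ψ = h − z = 281.26 − 215.10 = 66.16 m.
P = ρgψ = 1000 × 9.81 × 66.16 = 649030 Pa ≈ 649 kPa.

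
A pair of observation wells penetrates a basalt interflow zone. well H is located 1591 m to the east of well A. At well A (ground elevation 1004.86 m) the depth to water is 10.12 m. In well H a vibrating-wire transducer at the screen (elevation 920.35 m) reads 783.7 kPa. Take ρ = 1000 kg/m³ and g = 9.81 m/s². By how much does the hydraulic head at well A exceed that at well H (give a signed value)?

Δh ≈ -5.50 m

Total head at well A: h = 1004.86 − 10.12 = 994.74 m.
Pressure head at well H: ψ = P/(ρg) = 783.7×1000 / (1000 × 9.81) = 79.89 m.
Total head at well H: h = z + ψ = 920.35 + 79.89 = 1000.24 m.
Head difference: h(well A) − h(well H) = 994.74 − 1000.24 = -5.50 m.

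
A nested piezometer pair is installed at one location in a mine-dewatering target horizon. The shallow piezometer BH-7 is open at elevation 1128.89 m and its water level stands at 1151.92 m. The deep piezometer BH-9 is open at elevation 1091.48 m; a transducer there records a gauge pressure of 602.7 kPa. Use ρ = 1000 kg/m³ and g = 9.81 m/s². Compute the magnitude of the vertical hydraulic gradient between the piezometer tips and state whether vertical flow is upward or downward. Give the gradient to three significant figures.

|i_v| ≈ 0.0267; vertical flow is upward

Total head at BH-7: h = 1151.92 m (water level in the standpipe).
Pressure head at BH-9: ψ = P/(ρg) = 602.7×1000 / (1000 × 9.81) = 61.44 m.
Total head at BH-9: h = z + ψ = 1091.48 + 61.44 = 1152.92 m.
Δh = h(BH-7) − h(BH-9) = 1151.92 − 1152.92 = -1.00 m.
Vertical separation Δz = 1128.89 − 1091.48 = 37.41 m.
|i_v| = |Δh| / Δz = 1.00 / 37.41 = 0.0267.
Head is higher in the deep piezometer, so vertical flow is upward (discharge condition).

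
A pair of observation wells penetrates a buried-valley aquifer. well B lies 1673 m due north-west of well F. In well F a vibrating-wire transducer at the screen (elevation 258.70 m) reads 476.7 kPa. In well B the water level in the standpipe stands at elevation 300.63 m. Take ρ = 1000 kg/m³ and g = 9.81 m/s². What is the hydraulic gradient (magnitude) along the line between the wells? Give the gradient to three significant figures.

i ≈ 0.00398

Pressure head at well F: ψ = P/(ρg) = 476.7×1000 / (1000 × 9.81) = 48.59 m.
Total head at well F: h = z + ψ = 258.70 + 48.59 = 307.29 m.
Total head at well B: h = 300.63 m (water level in the piezometer is the total head).
Head difference: h(well F) − h(well B) = 307.29 − 300.63 = 6.66 m.
Hydraulic gradient: i = |Δh| / L = 6.66 / 1673 = 0.00398.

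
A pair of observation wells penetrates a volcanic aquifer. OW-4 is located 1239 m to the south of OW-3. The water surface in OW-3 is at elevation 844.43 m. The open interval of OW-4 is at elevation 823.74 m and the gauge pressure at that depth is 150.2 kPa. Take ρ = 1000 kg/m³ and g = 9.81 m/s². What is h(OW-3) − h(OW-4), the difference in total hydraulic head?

Δh ≈ 5.38 m

Total head at OW-3: h = 844.43 m (water level in the piezometer is the total head).
Pressure head at OW-4: ψ = P/(ρg) = 150.2×1000 / (1000 × 9.81) = 15.31 m.
Total head at OW-4: h = z + ψ = 823.74 + 15.31 = 839.05 m.
Head difference: h(OW-3) − h(OW-4) = 844.43 − 839.05 = 5.38 m.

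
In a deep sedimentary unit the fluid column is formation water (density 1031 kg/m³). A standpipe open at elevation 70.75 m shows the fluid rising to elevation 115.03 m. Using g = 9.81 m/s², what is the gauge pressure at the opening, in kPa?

Pressure head ψ = h − z = 115.03 − 70.75 = 44.28 m.
P = ρgψ = 1031 × 9.81 × 44.28 = 447853 Pa ≈ 448 kPa.

P ≈ 448 kPa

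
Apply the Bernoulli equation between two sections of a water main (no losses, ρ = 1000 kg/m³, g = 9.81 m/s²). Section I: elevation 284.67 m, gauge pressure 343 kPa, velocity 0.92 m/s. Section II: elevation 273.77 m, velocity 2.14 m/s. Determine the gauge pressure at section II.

P₂ ≈ 448 kPa

Pressure head at I: ψ₁ = P₁/(ρg) = 343×1000 / (1000 × 9.81) = 34.96 m.
Velocity heads: v₁²/2g = 0.92²/19.62 = 0.043 m; v₂²/2g = 2.14²/19.62 = 0.233 m.
Total head H = z₁ + ψ₁ + v₁²/2g = 284.67 + 34.96 + 0.043 = 319.67 m.
ψ₂ = H − z₂ − v₂²/2g = 319.67 − 273.77 − 0.233 = 45.67 m.
P₂ = ρgψ₂ = 1000 × 9.81 × 45.67 ≈ 448 kPa.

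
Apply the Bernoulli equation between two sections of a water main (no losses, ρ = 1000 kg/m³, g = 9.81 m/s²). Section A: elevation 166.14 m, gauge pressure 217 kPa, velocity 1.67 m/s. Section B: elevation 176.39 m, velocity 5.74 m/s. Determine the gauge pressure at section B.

Pressure head at A: ψ₁ = P₁/(ρg) = 217×1000 / (1000 × 9.81) = 22.12 m.
Velocity heads: v₁²/2g = 1.67²/19.62 = 0.142 m; v₂²/2g = 5.74²/19.62 = 1.679 m.
Total head H = z₁ + ψ₁ + v₁²/2g = 166.14 + 22.12 + 0.142 = 188.40 m.
ψ₂ = H − z₂ − v₂²/2g = 188.40 − 176.39 − 1.679 = 10.33 m.
P₂ = ρgψ₂ = 1000 × 9.81 × 10.33 ≈ 101 kPa.

P₂ ≈ 101 kPa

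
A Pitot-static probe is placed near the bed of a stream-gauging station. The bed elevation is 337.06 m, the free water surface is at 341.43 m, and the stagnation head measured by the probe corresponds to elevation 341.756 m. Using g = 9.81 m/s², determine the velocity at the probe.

v ≈ 2.53 m/s

Near the bed, under hydrostatic conditions, the piezometric head (z + ψ) equals the free-surface elevation, 341.43 m.
Velocity head = total − piezometric = 341.756 − 341.43 = 0.326 m.
v = √(2g·h_v) = √(2 × 9.81 × 0.326) = 2.53 m/s.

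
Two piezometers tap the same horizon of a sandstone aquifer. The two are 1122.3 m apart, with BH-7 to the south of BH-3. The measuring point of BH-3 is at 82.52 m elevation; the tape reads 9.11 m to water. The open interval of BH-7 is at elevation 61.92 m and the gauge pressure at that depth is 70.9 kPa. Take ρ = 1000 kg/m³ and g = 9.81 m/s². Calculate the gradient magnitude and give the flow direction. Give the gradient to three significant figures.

Total head at BH-3: h = 82.52 − 9.11 = 73.41 m.
Pressure head at BH-7: ψ = P/(ρg) = 70.9×1000 / (1000 × 9.81) = 7.23 m.
Total head at BH-7: h = z + ψ = 61.92 + 7.23 = 69.15 m.
Head difference: h(BH-3) − h(BH-7) = 73.41 − 69.15 = 4.26 m.
Hydraulic gradient: i = |Δh| / L = 4.26 / 1122.3 = 0.00380.
Flow is from higher to lower head: from BH-3 toward BH-7, i.e. toward the south.

i ≈ 0.00380; groundwater flows toward the south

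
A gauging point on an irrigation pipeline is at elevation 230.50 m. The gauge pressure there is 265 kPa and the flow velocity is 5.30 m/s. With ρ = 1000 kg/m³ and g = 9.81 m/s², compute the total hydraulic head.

h ≈ 258.94 m

Pressure head ψ = P/(ρg) = 265×1000 / (1000 × 9.81) = 27.01 m.
Velocity head = v²/(2g) = 5.30² / (2 × 9.81) = 1.432 m.
h = z + ψ + v²/(2g) = 230.50 + 27.01 + 1.432 = 258.94 m.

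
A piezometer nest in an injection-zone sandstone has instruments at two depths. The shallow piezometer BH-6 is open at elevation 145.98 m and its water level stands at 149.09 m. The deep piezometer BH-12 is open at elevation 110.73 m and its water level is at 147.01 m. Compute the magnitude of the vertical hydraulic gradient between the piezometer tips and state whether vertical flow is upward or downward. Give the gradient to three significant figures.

Total head at BH-6: h = 149.09 m (water level in the standpipe).
Total head at BH-12: h = 147.01 m.
Δh = h(BH-6) − h(BH-12) = 149.09 − 147.01 = 2.08 m.
Vertical separation Δz = 145.98 − 110.73 = 35.25 m.
|i_v| = |Δh| / Δz = 2.08 / 35.25 = 0.0590.
Head is higher in the shallow piezometer, so vertical flow is downward (recharge condition).

|i_v| ≈ 0.0590; vertical flow is downward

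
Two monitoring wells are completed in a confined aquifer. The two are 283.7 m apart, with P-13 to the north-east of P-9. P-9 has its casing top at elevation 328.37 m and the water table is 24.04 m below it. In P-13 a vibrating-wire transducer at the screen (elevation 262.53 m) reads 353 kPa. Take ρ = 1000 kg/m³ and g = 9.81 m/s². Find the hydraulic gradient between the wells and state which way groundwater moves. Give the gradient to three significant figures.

i ≈ 0.0205; groundwater flows toward the north-east

Total head at P-9: h = 328.37 − 24.04 = 304.33 m.
Pressure head at P-13: ψ = P/(ρg) = 353×1000 / (1000 × 9.81) = 35.98 m.
Total head at P-13: h = z + ψ = 262.53 + 35.98 = 298.51 m.
Head difference: h(P-9) − h(P-13) = 304.33 − 298.51 = 5.82 m.
Hydraulic gradient: i = |Δh| / L = 5.82 / 283.7 = 0.0205.
Flow is from higher to lower head: from P-9 toward P-13, i.e. toward the north-east.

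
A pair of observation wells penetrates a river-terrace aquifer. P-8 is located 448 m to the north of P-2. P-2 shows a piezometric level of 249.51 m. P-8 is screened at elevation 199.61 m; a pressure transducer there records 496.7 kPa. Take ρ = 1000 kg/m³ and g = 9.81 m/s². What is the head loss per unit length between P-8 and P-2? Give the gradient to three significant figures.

i ≈ 0.00163 m/m

Total head at P-2: h = 249.51 m (water level in the piezometer is the total head).
Pressure head at P-8: ψ = P/(ρg) = 496.7×1000 / (1000 × 9.81) = 50.63 m.
Total head at P-8: h = z + ψ = 199.61 + 50.63 = 250.24 m.
Head difference: h(P-2) − h(P-8) = 249.51 − 250.24 = -0.73 m.
Hydraulic gradient: i = |Δh| / L = 0.73 / 448 = 0.00163.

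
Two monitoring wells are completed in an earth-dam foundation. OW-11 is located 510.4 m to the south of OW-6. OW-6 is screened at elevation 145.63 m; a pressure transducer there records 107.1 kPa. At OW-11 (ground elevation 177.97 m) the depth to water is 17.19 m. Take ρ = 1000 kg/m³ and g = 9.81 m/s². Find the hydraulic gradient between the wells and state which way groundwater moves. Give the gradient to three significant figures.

i ≈ 0.00829; groundwater flows toward the north

Pressure head at OW-6: ψ = P/(ρg) = 107.1×1000 / (1000 × 9.81) = 10.92 m.
Total head at OW-6: h = z + ψ = 145.63 + 10.92 = 156.55 m.
Total head at OW-11: h = 177.97 − 17.19 = 160.78 m.
Head difference: h(OW-6) − h(OW-11) = 156.55 − 160.78 = -4.23 m.
Hydraulic gradient: i = |Δh| / L = 4.23 / 510.4 = 0.00829.
Flow is from higher to lower head: from OW-11 toward OW-6, i.e. toward the north.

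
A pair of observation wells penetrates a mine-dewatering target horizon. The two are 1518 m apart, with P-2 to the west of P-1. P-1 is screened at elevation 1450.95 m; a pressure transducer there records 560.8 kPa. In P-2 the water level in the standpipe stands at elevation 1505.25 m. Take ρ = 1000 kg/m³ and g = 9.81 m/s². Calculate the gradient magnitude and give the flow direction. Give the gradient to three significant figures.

i ≈ 0.00189; groundwater flows toward the west

Pressure head at P-1: ψ = P/(ρg) = 560.8×1000 / (1000 × 9.81) = 57.17 m.
Total head at P-1: h = z + ψ = 1450.95 + 57.17 = 1508.12 m.
Total head at P-2: h = 1505.25 m (water level in the piezometer is the total head).
Head difference: h(P-1) − h(P-2) = 1508.12 − 1505.25 = 2.87 m.
Hydraulic gradient: i = |Δh| / L = 2.87 / 1518 = 0.00189.
Flow is from higher to lower head: from P-1 toward P-2, i.e. toward the west.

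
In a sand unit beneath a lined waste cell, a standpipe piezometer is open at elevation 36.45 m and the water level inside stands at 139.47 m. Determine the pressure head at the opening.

ψ ≈ 103.02 m

Total head h = 139.47 m (the water-surface elevation in the piezometer).
Pressure head ψ = h − z = 139.47 − 36.45 = 103.02 m.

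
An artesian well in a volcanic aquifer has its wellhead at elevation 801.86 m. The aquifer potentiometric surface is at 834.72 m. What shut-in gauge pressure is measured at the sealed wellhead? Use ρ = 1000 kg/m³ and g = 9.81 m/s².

P ≈ 322 kPa

Head above the cap: Δh = 834.72 − 801.86 = 32.86 m.
P = ρgΔh = 1000 × 9.81 × 32.86 = 322357 Pa ≈ 322 kPa.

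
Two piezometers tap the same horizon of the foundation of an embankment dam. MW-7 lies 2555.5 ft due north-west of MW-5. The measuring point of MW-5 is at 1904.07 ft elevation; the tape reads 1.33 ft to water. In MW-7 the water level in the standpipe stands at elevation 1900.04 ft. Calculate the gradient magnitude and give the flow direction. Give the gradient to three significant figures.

i ≈ 0.00106; groundwater flows toward the north-west

Total head at MW-5: h = 1904.07 − 1.33 = 1902.74 ft.
Total head at MW-7: h = 1900.04 ft (water level in the piezometer is the total head).
Head difference: h(MW-5) − h(MW-7) = 1902.74 − 1900.04 = 2.70 ft.
Hydraulic gradient: i = |Δh| / L = 2.70 / 2555.5 = 0.00106.
Flow is from higher to lower head: from MW-5 toward MW-7, i.e. toward the north-west.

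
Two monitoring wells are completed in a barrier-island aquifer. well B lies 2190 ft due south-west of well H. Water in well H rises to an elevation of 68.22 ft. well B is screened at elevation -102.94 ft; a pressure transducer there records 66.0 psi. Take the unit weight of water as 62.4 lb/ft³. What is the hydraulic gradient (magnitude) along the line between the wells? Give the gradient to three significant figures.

Total head at well H: h = 68.22 ft (water level in the piezometer is the total head).
Pressure head at well B: ψ = 144·P/γ = 144 × 66.0 / 62.4 = 152.31 ft.
Total head at well B: h = z + ψ = -102.94 + 152.31 = 49.37 ft.
Head difference: h(well H) − h(well B) = 68.22 − 49.37 = 18.85 ft.
Hydraulic gradient: i = |Δh| / L = 18.85 / 2190 = 0.00861.

i ≈ 0.00861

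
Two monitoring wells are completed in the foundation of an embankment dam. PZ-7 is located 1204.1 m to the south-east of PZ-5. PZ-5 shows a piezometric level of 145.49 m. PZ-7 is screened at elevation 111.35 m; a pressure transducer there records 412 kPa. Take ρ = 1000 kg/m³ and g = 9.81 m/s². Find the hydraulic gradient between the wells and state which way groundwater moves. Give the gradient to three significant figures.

Total head at PZ-5: h = 145.49 m (water level in the piezometer is the total head).
Pressure head at PZ-7: ψ = P/(ρg) = 412×1000 / (1000 × 9.81) = 42.00 m.
Total head at PZ-7: h = z + ψ = 111.35 + 42.00 = 153.35 m.
Head difference: h(PZ-5) − h(PZ-7) = 145.49 − 153.35 = -7.86 m.
Hydraulic gradient: i = |Δh| / L = 7.86 / 1204.1 = 0.00653.
Flow is from higher to lower head: from PZ-7 toward PZ-5, i.e. toward the north-west.

i ≈ 0.00653; groundwater flows toward the north-west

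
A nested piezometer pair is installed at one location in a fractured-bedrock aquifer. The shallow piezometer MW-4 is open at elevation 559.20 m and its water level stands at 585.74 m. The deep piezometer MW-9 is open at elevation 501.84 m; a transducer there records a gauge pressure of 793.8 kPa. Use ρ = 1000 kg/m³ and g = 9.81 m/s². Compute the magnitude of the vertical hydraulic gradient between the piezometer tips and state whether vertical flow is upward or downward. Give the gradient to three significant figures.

Total head at MW-4: h = 585.74 m (water level in the standpipe).
Pressure head at MW-9: ψ = P/(ρg) = 793.8×1000 / (1000 × 9.81) = 80.92 m.
Total head at MW-9: h = z + ψ = 501.84 + 80.92 = 582.76 m.
Δh = h(MW-4) − h(MW-9) = 585.74 − 582.76 = 2.98 m.
Vertical separation Δz = 559.20 − 501.84 = 57.36 m.
|i_v| = |Δh| / Δz = 2.98 / 57.36 = 0.0520.
Head is higher in the shallow piezometer, so vertical flow is downward (recharge condition).

|i_v| ≈ 0.0520; vertical flow is downward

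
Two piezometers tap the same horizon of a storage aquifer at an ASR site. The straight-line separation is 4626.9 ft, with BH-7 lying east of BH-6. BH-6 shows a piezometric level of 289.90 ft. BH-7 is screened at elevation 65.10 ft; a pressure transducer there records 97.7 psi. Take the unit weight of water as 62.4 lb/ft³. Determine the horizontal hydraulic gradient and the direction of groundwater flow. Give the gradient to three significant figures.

Total head at BH-6: h = 289.90 ft (water level in the piezometer is the total head).
Pressure head at BH-7: ψ = 144·P/γ = 144 × 97.7 / 62.4 = 225.46 ft.
Total head at BH-7: h = z + ψ = 65.10 + 225.46 = 290.56 ft.
Head difference: h(BH-6) − h(BH-7) = 289.90 − 290.56 = -0.66 ft.
Hydraulic gradient: i = |Δh| / L = 0.66 / 4626.9 = 0.000143.
Flow is from higher to lower head: from BH-7 toward BH-6, i.e. toward the west.

i ≈ 0.000143; groundwater flows toward the west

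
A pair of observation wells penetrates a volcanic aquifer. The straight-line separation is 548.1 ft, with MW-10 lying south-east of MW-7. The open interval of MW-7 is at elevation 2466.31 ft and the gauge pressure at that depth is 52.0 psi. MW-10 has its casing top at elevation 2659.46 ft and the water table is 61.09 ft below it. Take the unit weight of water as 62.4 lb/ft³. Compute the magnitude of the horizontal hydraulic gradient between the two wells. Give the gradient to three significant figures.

Pressure head at MW-7: ψ = 144·P/γ = 144 × 52.0 / 62.4 = 120.00 ft.
Total head at MW-7: h = z + ψ = 2466.31 + 120.00 = 2586.31 ft.
Total head at MW-10: h = 2659.46 − 61.09 = 2598.37 ft.
Head difference: h(MW-7) − h(MW-10) = 2586.31 − 2598.37 = -12.06 ft.
Hydraulic gradient: i = |Δh| / L = 12.06 / 548.1 = 0.0220.

i ≈ 0.0220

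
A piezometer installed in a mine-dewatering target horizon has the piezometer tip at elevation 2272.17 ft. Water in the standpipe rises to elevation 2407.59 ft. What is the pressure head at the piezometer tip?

Total head h = 2407.59 ft (the water-surface elevation in the piezometer).
Pressure head ψ = h − z = 2407.59 − 2272.17 = 135.42 ft.

ψ ≈ 135.42 ft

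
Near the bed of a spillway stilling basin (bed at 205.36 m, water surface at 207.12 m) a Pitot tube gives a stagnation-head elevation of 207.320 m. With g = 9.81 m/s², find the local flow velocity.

Near the bed, under hydrostatic conditions, the piezometric head (z + ψ) equals the free-surface elevation, 207.12 m.
Velocity head = total − piezometric = 207.320 − 207.12 = 0.200 m.
v = √(2g·h_v) = √(2 × 9.81 × 0.200) = 1.98 m/s.

v ≈ 1.98 m/s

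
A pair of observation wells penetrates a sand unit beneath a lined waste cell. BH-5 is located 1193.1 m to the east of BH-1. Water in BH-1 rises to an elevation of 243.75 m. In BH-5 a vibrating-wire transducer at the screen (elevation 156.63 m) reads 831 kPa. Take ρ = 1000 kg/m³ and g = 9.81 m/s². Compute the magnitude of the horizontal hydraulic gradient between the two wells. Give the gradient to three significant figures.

i ≈ 0.00202

Total head at BH-1: h = 243.75 m (water level in the piezometer is the total head).
Pressure head at BH-5: ψ = P/(ρg) = 831×1000 / (1000 × 9.81) = 84.71 m.
Total head at BH-5: h = z + ψ = 156.63 + 84.71 = 241.34 m.
Head difference: h(BH-1) − h(BH-5) = 243.75 − 241.34 = 2.41 m.
Hydraulic gradient: i = |Δh| / L = 2.41 / 1193.1 = 0.00202.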